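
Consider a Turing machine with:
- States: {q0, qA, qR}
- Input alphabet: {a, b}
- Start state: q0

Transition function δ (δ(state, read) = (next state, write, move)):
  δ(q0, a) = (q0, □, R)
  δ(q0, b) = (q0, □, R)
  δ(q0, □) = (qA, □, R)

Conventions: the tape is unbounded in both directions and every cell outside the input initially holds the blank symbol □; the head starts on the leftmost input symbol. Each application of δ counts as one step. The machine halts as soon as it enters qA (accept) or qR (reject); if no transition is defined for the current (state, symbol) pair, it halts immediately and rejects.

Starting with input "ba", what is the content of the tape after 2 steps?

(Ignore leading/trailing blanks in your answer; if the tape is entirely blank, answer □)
Step 0: [q0]ba (head at position 0)
Step 1: δ(q0, b) = (q0, □, R)  ⊢  □[q0]a (head at position 1)
Step 2: δ(q0, a) = (q0, □, R)  ⊢  □□[q0]□ (head at position 2)
Tape after 2 steps (ignoring surrounding blanks): □

Final answer: Tape: □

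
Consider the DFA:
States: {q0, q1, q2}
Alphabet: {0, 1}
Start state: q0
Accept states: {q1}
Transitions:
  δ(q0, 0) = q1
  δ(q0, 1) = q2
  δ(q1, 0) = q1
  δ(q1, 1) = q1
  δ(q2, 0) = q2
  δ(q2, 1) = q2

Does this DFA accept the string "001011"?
Processing string "001011":
  q0 --0--> q1
  q1 --0--> q1
  q1 --1--> q1
  q1 --0--> q1
  q1 --1--> q1
  q1 --1--> q1
Final state: q1
Accept states: {q1}
q1 is an accept state, so the string is accepted.

Final answer: Yes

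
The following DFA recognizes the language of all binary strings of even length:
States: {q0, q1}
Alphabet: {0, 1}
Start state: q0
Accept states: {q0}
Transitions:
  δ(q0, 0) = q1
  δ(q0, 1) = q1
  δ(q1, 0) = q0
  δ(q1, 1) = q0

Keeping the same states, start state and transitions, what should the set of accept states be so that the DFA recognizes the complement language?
The DFA is complete (every state has a transition on every symbol), so the complement
is recognized by the same DFA with accepting and non-accepting states swapped.
Original accept states: {q0}
Complement accept states = All states - Original accept states
= {q0, q1} - {q0}
= {q1}
Complement language: strings of ODD length

Final answer: {q1}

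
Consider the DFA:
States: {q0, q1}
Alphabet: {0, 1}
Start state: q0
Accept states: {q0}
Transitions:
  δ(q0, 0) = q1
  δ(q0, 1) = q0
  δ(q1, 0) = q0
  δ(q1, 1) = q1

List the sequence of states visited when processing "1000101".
Starting at q0
Read '1': q0 -> q0
Read '0': q0 -> q1
Read '0': q1 -> q0
Read '0': q0 -> q1
Read '1': q1 -> q1
Read '0': q1 -> q0
Read '1': q0 -> q0

Final answer: q0 -> q0 -> q1 -> q0 -> q1 -> q1 -> q0 -> q0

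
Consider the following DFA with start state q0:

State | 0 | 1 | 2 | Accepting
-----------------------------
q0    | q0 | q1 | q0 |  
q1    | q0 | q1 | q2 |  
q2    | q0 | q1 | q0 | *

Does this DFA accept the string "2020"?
Start in q0.
Read '2': q0 → q0
Read '0': q0 → q0
Read '2': q0 → q0
Read '0': q0 → q0
Final state q0 is not accepting, so the string is rejected.

Final answer: No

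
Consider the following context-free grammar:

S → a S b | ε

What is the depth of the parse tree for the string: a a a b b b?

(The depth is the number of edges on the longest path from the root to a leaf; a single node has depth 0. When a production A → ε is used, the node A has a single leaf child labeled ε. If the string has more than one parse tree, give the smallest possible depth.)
The only parse tree applies S → a S b 3 times (once per matching a…b pair) and then S → ε.
The S nodes sit at depths 0, 1, …, 3; the innermost S (depth 3) has the single child ε at depth 4.
The terminal leaves a, b are at depths 1..3, so the longest root-to-leaf path is S → S → … → S → ε with 4 edges.
Depth = 4.

Final answer: 4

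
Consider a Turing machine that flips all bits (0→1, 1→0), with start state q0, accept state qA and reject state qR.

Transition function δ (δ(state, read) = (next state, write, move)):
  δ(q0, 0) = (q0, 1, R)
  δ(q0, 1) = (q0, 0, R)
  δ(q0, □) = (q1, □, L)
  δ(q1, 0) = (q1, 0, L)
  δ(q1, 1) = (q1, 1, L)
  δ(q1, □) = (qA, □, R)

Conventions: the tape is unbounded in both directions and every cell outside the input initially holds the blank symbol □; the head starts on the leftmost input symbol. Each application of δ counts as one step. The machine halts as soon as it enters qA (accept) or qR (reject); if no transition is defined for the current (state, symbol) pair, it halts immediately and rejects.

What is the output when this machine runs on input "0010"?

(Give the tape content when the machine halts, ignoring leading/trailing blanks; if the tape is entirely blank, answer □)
Step 0: [q0]0010 (head at position 0)
Step 1: δ(q0, 0) = (q0, 1, R)  ⊢  1[q0]010 (head at position 1)
Step 2: δ(q0, 0) = (q0, 1, R)  ⊢  11[q0]10 (head at position 2)
Step 3: δ(q0, 1) = (q0, 0, R)  ⊢  110[q0]0 (head at position 3)
Step 4: δ(q0, 0) = (q0, 1, R)  ⊢  1101[q0]□ (head at position 4)
Step 5: δ(q0, □) = (q1, □, L)  ⊢  110[q1]1□ (head at position 3)
Step 6: δ(q1, 1) = (q1, 1, L)  ⊢  11[q1]01□ (head at position 2)
Step 7: δ(q1, 0) = (q1, 0, L)  ⊢  1[q1]101□ (head at position 1)
Step 8: δ(q1, 1) = (q1, 1, L)  ⊢  [q1]1101□ (head at position 0)
Step 9: δ(q1, 1) = (q1, 1, L)  ⊢  [q1]□1101□ (head at position -1)
Step 10: δ(q1, □) = (qA, □, R)  ⊢  □[qA]1101□ (head at position 0)
The machine is in qA, so it halts and accepts.
Tape content when halted (ignoring surrounding blanks): 1101

Final answer: Output: 1101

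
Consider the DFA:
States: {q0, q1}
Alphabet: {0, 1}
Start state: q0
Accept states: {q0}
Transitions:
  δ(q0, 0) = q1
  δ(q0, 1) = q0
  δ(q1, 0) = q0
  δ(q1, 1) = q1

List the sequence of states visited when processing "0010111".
Starting at q0
Read '0': q0 -> q1
Read '0': q1 -> q0
Read '1': q0 -> q0
Read '0': q0 -> q1
Read '1': q1 -> q1
Read '1': q1 -> q1
Read '1': q1 -> q1

Final answer: q0 -> q1 -> q0 -> q0 -> q1 -> q1 -> q1 -> q1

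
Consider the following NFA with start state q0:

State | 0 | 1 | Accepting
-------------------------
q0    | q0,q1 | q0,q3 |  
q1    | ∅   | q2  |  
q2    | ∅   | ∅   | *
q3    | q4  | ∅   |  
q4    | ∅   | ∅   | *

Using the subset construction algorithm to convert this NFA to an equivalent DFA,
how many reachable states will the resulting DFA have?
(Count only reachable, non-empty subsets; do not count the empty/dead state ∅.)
Start subset: {q0}
{q0}: on 0 → {q0, q1}, on 1 → {q0, q3}
{q0, q1}: on 0 → {q0, q1}, on 1 → {q0, q2, q3}
{q0, q3}: on 0 → {q0, q1, q4}, on 1 → {q0, q3}
{q0, q2, q3}: on 0 → {q0, q1, q4}, on 1 → {q0, q3}
{q0, q1, q4}: on 0 → {q0, q1}, on 1 → {q0, q2, q3}
Reachable non-empty subsets: {q0}, {q0, q1}, {q0, q3}, {q0, q2, q3}, {q0, q1, q4} — 5 in total.

Final answer: 5 states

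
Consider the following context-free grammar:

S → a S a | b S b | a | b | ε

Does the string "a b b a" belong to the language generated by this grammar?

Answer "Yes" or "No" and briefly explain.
A derivation exists: S ⇒ a S a ⇒ a b S b a ⇒ a b b a (using S → a S a, S → b S b, then S → ε).

Final answer: Yes - a valid derivation exists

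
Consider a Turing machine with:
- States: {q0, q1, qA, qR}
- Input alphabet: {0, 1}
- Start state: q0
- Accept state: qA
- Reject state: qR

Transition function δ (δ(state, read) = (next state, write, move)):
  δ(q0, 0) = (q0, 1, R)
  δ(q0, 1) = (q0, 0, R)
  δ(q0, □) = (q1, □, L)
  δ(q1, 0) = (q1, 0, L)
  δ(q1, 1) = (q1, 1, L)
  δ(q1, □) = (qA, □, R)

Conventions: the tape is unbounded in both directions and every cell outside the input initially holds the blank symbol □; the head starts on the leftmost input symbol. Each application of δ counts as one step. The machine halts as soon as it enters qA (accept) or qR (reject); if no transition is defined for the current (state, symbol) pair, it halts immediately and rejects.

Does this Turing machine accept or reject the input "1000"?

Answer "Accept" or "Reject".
Step 0: [q0]1000 (head at position 0)
Step 1: δ(q0, 1) = (q0, 0, R)  ⊢  0[q0]000 (head at position 1)
Step 2: δ(q0, 0) = (q0, 1, R)  ⊢  01[q0]00 (head at position 2)
Step 3: δ(q0, 0) = (q0, 1, R)  ⊢  011[q0]0 (head at position 3)
Step 4: δ(q0, 0) = (q0, 1, R)  ⊢  0111[q0]□ (head at position 4)
Step 5: δ(q0, □) = (q1, □, L)  ⊢  011[q1]1□ (head at position 3)
Step 6: δ(q1, 1) = (q1, 1, L)  ⊢  01[q1]11□ (head at position 2)
Step 7: δ(q1, 1) = (q1, 1, L)  ⊢  0[q1]111□ (head at position 1)
Step 8: δ(q1, 1) = (q1, 1, L)  ⊢  [q1]0111□ (head at position 0)
Step 9: δ(q1, 0) = (q1, 0, L)  ⊢  [q1]□0111□ (head at position -1)
Step 10: δ(q1, □) = (qA, □, R)  ⊢  □[qA]0111□ (head at position 0)
The machine is in qA, so it halts and accepts.

Final answer: Accept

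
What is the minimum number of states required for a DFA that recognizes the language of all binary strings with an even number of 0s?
Language: binary strings with an even number of 0s
Lower bound (Myhill–Nerode): the prefixes ε, 0 are pairwise distinguishable:
  ε vs 0: suffix ε distinguishes them (ε has zero 0s (accepted), 0 has one 0 (rejected))
So any DFA needs at least 2 states.
Upper bound: a DFA with 2 states exists (one state per class above).
Minimum states: 2

Final answer: 2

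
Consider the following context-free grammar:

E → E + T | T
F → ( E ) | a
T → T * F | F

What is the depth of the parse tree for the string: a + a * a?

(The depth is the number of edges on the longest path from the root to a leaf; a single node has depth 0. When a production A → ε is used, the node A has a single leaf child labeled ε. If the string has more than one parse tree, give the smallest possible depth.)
The grammar is unambiguous; the parse tree of a + a * a is:
E → E + T at the root (depth 0).
  Left E (depth 1) → T (2) → F (3) → a (4).
  Right T (depth 1) → T * F; that T (2) → F (3) → a (4); F (2) → a (3).
The longest root-to-leaf paths have 4 edges.
Depth = 4.

Final answer: 4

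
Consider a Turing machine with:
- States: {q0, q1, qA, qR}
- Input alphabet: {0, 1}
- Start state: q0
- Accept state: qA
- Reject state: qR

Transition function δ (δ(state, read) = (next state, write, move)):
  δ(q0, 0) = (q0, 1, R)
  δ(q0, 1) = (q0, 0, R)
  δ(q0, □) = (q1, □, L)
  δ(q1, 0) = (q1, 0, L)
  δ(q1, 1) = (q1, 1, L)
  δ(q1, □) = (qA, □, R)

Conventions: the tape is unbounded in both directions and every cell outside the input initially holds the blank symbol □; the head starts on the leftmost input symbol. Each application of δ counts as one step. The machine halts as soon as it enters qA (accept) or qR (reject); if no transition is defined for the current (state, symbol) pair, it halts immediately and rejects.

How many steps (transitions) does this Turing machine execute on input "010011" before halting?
Step 0: [q0]010011 (head at position 0)
Step 1: δ(q0, 0) = (q0, 1, R)  ⊢  1[q0]10011 (head at position 1)
Step 2: δ(q0, 1) = (q0, 0, R)  ⊢  10[q0]0011 (head at position 2)
Step 3: δ(q0, 0) = (q0, 1, R)  ⊢  101[q0]011 (head at position 3)
Step 4: δ(q0, 0) = (q0, 1, R)  ⊢  1011[q0]11 (head at position 4)
Step 5: δ(q0, 1) = (q0, 0, R)  ⊢  10110[q0]1 (head at position 5)
Step 6: δ(q0, 1) = (q0, 0, R)  ⊢  101100[q0]□ (head at position 6)
Step 7: δ(q0, □) = (q1, □, L)  ⊢  10110[q1]0□ (head at position 5)
Step 8: δ(q1, 0) = (q1, 0, L)  ⊢  1011[q1]00□ (head at position 4)
Step 9: δ(q1, 0) = (q1, 0, L)  ⊢  101[q1]100□ (head at position 3)
Step 10: δ(q1, 1) = (q1, 1, L)  ⊢  10[q1]1100□ (head at position 2)
Step 11: δ(q1, 1) = (q1, 1, L)  ⊢  1[q1]01100□ (head at position 1)
Step 12: δ(q1, 0) = (q1, 0, L)  ⊢  [q1]101100□ (head at position 0)
Step 13: δ(q1, 1) = (q1, 1, L)  ⊢  [q1]□101100□ (head at position -1)
Step 14: δ(q1, □) = (qA, □, R)  ⊢  □[qA]101100□ (head at position 0)
The machine is in qA, so it halts and accepts.
Number of transitions executed: 14.

Final answer: 14 steps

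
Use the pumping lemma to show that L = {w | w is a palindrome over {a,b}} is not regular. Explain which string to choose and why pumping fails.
Language: L = {w | w is a palindrome over {a,b}} (strings that read the same forwards and backwards)
Step 1: Assume for contradiction that L is regular, with pumping length p.
Step 2: Choose s = a^p b a^p. Then s ∈ L (it reads the same forwards and backwards) and |s| ≥ p.
Step 3: Consider any decomposition s = xyz with |xy| ≤ p and |y| > 0. Since |xy| ≤ p and the first p symbols of s are all a's, y = a^k for some k with 1 ≤ k ≤ p.
Step 4: Pumping up (i = 2): xy²z = a^(p+k) b a^p. Its reverse is a^p b a^(p+k) ≠ a^(p+k) b a^p (the single b is no longer in the middle), so xy²z is not a palindrome and xy²z ∉ L.
This contradicts the pumping lemma, so L is not regular.

Final answer: Choose s = a^p b a^p. Since |xy| ≤ p, y = a^k with k ≥ 1. Then xy²z = a^(p+k) b a^p is not a palindrome, so ∉ L.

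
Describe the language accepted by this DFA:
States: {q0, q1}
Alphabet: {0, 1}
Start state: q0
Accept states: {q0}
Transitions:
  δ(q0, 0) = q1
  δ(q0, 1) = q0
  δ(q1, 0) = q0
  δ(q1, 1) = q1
Analyzing the DFA structure:
Start state: q0
Accept states: {q0}
Interpreting what each state remembers (checking against the transitions):
  q0: an even number of 0s has been read so far
  q1: an odd number of 0s has been read so far
  δ(q0, 0): in q0 (an even number of 0s has been read so far), after reading 0 we have: an odd number of 0s has been read so far → q1
  δ(q0, 1): in q0 (an even number of 0s has been read so far), after reading 1 we have: an even number of 0s has been read so far → q0
  δ(q1, 0): in q1 (an odd number of 0s has been read so far), after reading 0 we have: an even number of 0s has been read so far → q0
  δ(q1, 1): in q1 (an odd number of 0s has been read so far), after reading 1 we have: an odd number of 0s has been read so far → q1
A string is accepted iff it ends in {q0}, i.e. an even number of 0s has been read so far.
Language: All binary strings with an even number of 0s

Final answer: All binary strings with an even number of 0s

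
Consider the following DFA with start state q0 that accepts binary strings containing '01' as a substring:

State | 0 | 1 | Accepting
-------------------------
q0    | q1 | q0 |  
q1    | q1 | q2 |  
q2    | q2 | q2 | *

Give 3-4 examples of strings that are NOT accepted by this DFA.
Any strings that end in a non-accepting state work; for example:
ε: q0; q0 is not accepting → rejected
"00": q0 → q1 → q1; q1 is not accepting → rejected
"10": q0 → q0 → q1; q1 is not accepting → rejected
"0000": q0 → q1 → q1 → q1 → q1; q1 is not accepting → rejected

Final answer: ε, "00", "10", "0000"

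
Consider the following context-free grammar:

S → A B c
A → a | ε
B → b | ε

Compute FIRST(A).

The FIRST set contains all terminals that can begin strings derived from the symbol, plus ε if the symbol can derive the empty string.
A → a contributes a; A → ε makes A nullable, contributing ε. FIRST(A) = {a, ε}.

Final answer: {a, ε}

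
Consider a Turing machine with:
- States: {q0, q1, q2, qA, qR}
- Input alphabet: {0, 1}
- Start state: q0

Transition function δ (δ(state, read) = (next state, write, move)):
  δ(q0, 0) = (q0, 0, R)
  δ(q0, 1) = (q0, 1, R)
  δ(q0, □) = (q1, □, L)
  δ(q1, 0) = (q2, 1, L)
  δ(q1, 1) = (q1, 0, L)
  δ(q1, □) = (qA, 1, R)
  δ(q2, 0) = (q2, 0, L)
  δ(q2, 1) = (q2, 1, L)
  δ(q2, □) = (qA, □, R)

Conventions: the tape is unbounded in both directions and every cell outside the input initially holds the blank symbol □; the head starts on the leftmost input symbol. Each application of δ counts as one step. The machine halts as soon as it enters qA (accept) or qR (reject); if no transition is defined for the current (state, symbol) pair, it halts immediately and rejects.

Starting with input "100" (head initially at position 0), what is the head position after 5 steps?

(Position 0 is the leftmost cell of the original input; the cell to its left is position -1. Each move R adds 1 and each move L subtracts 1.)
Step 0: [q0]100 (head at position 0)
Step 1: δ(q0, 1) = (q0, 1, R)  ⊢  1[q0]00 (head at position 1)
Step 2: δ(q0, 0) = (q0, 0, R)  ⊢  10[q0]0 (head at position 2)
Step 3: δ(q0, 0) = (q0, 0, R)  ⊢  100[q0]□ (head at position 3)
Step 4: δ(q0, □) = (q1, □, L)  ⊢  10[q1]0□ (head at position 2)
Step 5: δ(q1, 0) = (q2, 1, L)  ⊢  1[q2]01□ (head at position 1)
Head position after 5 steps: 1

Final answer: Position 1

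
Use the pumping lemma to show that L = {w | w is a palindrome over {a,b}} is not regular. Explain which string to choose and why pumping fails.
Language: L = {w | w is a palindrome over {a,b}} (strings that read the same forwards and backwards)
Step 1: Assume for contradiction that L is regular, with pumping length p.
Step 2: Choose s = a^p b a^p. Then s ∈ L (it reads the same forwards and backwards) and |s| ≥ p.
Step 3: Consider any decomposition s = xyz with |xy| ≤ p and |y| > 0. Since |xy| ≤ p and the first p symbols of s are all a's, y = a^k for some k with 1 ≤ k ≤ p.
Step 4: Pumping up (i = 2): xy²z = a^(p+k) b a^p. Its reverse is a^p b a^(p+k) ≠ a^(p+k) b a^p (the single b is no longer in the middle), so xy²z is not a palindrome and xy²z ∉ L.
This contradicts the pumping lemma, so L is not regular.

Final answer: Choose s = a^p b a^p. Since |xy| ≤ p, y = a^k with k ≥ 1. Then xy²z = a^(p+k) b a^p is not a palindrome, so ∉ L.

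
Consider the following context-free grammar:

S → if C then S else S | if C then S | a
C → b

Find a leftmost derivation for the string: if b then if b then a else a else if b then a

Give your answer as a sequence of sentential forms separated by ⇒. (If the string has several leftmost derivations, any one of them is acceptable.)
Start with S.
Step 1: the leftmost non-terminal is S; apply S → if C then S else S:  if C then S else S
Step 2: the leftmost non-terminal is C; apply C → b:  if b then S else S
Step 3: the leftmost non-terminal is S; apply S → if C then S else S:  if b then if C then S else S else S
Step 4: the leftmost non-terminal is C; apply C → b:  if b then if b then S else S else S
Step 5: the leftmost non-terminal is S; apply S → a:  if b then if b then a else S else S
Step 6: the leftmost non-terminal is S; apply S → a:  if b then if b then a else a else S
Step 7: the leftmost non-terminal is S; apply S → if C then S:  if b then if b then a else a else if C then S
Step 8: the leftmost non-terminal is C; apply C → b:  if b then if b then a else a else if b then S
Step 9: the leftmost non-terminal is S; apply S → a:  if b then if b then a else a else if b then a

Final answer: S ⇒ if C then S else S ⇒ if b then S else S ⇒ if b then if C then S else S else S ⇒ if b then if b then S else S else S ⇒ if b then if b then a else S else S ⇒ if b then if b then a else a else S ⇒ if b then if b then a else a else if C then S ⇒ if b then if b then a else a else if b then S ⇒ if b then if b then a else a else if b then a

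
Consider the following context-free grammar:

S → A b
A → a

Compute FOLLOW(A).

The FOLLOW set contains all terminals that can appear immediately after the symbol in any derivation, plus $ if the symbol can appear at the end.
A occurs only in S → A b, where it is immediately followed by the terminal b. So FOLLOW(A) = {b}.

Final answer: {b}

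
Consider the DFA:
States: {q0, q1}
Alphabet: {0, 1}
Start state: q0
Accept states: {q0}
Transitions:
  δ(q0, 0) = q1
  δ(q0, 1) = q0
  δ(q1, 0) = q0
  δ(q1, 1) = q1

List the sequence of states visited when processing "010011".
Starting at q0
Read '0': q0 -> q1
Read '1': q1 -> q1
Read '0': q1 -> q0
Read '0': q0 -> q1
Read '1': q1 -> q1
Read '1': q1 -> q1

Final answer: q0 -> q1 -> q1 -> q0 -> q1 -> q1 -> q1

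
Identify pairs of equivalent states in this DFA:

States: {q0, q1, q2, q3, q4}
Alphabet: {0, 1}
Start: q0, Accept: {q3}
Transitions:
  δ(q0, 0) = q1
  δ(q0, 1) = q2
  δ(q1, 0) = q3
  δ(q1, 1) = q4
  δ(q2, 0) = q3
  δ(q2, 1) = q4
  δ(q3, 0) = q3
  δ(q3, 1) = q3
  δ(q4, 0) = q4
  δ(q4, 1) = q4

Using the table-filling algorithm:
Round 0 – mark pairs where exactly one state is accepting: (q0,q3), (q1,q3), (q2,q3), (q3,q4)
Round 1 – newly marked: (q0,q1) [on 0: q1 vs q3, already marked]; (q0,q2) [on 0: q1 vs q3, already marked]; (q1,q4) [on 0: q3 vs q4, already marked]; (q2,q4) [on 0: q3 vs q4, already marked]
Round 2 – newly marked: (q0,q4) [on 0: q1 vs q4, already marked]
No further pairs can be marked.
(q1, q2) unmarked: δ(q1,0)=q3, δ(q2,0)=q3; δ(q1,1)=q4, δ(q2,1)=q4 → equivalent
Equivalent pairs: (q1, q2)

Final answer: Equivalent pairs: (q1, q2)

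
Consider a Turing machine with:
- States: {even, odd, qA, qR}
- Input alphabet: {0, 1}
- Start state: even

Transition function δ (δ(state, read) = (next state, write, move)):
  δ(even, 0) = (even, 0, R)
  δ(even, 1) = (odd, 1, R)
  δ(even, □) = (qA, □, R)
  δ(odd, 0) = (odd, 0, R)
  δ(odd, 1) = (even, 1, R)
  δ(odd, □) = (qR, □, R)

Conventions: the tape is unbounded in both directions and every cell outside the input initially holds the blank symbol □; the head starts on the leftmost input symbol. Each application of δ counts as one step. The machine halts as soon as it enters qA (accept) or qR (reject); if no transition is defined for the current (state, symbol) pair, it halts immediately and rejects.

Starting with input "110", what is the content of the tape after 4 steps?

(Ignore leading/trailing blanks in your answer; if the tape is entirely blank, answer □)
Step 0: [even]110 (head at position 0)
Step 1: δ(even, 1) = (odd, 1, R)  ⊢  1[odd]10 (head at position 1)
Step 2: δ(odd, 1) = (even, 1, R)  ⊢  11[even]0 (head at position 2)
Step 3: δ(even, 0) = (even, 0, R)  ⊢  110[even]□ (head at position 3)
Step 4: δ(even, □) = (qA, □, R)  ⊢  110□[qA]□ (head at position 4)
Tape after 4 steps (ignoring surrounding blanks): 110

Final answer: Tape: 110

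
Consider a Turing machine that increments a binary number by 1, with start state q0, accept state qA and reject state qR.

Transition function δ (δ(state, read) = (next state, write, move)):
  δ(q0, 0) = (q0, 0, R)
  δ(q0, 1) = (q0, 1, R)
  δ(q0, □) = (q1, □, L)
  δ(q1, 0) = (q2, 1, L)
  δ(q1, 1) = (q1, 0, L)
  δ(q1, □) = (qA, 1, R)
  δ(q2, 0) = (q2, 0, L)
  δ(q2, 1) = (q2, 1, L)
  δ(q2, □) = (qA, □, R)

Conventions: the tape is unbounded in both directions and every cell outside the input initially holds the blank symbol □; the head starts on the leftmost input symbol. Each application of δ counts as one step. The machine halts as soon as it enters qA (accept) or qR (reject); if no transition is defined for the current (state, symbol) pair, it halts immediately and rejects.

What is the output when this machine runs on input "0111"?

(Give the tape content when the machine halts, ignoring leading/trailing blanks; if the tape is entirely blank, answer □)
Step 0: [q0]0111 (head at position 0)
Step 1: δ(q0, 0) = (q0, 0, R)  ⊢  0[q0]111 (head at position 1)
Step 2: δ(q0, 1) = (q0, 1, R)  ⊢  01[q0]11 (head at position 2)
Step 3: δ(q0, 1) = (q0, 1, R)  ⊢  011[q0]1 (head at position 3)
Step 4: δ(q0, 1) = (q0, 1, R)  ⊢  0111[q0]□ (head at position 4)
Step 5: δ(q0, □) = (q1, □, L)  ⊢  011[q1]1□ (head at position 3)
Step 6: δ(q1, 1) = (q1, 0, L)  ⊢  01[q1]10□ (head at position 2)
Step 7: δ(q1, 1) = (q1, 0, L)  ⊢  0[q1]100□ (head at position 1)
Step 8: δ(q1, 1) = (q1, 0, L)  ⊢  [q1]0000□ (head at position 0)
Step 9: δ(q1, 0) = (q2, 1, L)  ⊢  [q2]□1000□ (head at position -1)
Step 10: δ(q2, □) = (qA, □, R)  ⊢  □[qA]1000□ (head at position 0)
The machine is in qA, so it halts and accepts.
Tape content when halted (ignoring surrounding blanks): 1000

Final answer: Output: 1000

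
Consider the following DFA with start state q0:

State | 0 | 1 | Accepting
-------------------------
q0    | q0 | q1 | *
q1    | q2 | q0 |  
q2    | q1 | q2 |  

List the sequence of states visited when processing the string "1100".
q0 → q1 → q0 → q0 → q0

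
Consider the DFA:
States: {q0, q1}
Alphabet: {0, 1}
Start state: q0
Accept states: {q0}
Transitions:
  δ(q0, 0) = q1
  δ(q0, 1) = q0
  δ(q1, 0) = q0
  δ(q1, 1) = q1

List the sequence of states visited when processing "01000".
Starting at q0
Read '0': q0 -> q1
Read '1': q1 -> q1
Read '0': q1 -> q0
Read '0': q0 -> q1
Read '0': q1 -> q0

Final answer: q0 -> q1 -> q1 -> q0 -> q1 -> q0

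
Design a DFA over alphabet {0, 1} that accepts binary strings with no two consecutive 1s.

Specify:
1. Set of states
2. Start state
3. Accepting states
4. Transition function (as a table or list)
One valid DFA (any DFA recognizing the same language is acceptable):
States: {q0, q1, dead}
Start: q0
Accepting: {q0, q1}
Transitions (accepting states marked with *):
State | 0 | 1 | Accepting
-------------------------
q0    | q0 | q1 | *
q1    | q0 | dead | *
dead  | dead | dead |  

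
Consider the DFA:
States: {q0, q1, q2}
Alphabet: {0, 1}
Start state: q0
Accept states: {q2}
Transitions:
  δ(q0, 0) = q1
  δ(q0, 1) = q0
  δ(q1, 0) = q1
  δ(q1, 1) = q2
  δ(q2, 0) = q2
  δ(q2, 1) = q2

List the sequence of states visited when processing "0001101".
Starting at q0
Read '0': q0 -> q1
Read '0': q1 -> q1
Read '0': q1 -> q1
Read '1': q1 -> q2
Read '1': q2 -> q2
Read '0': q2 -> q2
Read '1': q2 -> q2

Final answer: q0 -> q1 -> q1 -> q1 -> q2 -> q2 -> q2 -> q2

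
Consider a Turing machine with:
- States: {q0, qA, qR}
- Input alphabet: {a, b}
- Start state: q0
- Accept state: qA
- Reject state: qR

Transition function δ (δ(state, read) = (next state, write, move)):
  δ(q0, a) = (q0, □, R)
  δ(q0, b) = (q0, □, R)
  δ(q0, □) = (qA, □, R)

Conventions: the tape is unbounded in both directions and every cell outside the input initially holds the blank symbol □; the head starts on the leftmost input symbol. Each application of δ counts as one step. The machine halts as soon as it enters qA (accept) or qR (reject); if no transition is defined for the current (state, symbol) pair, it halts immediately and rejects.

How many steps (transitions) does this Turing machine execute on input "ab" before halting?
Step 0: [q0]ab (head at position 0)
Step 1: δ(q0, a) = (q0, □, R)  ⊢  □[q0]b (head at position 1)
Step 2: δ(q0, b) = (q0, □, R)  ⊢  □□[q0]□ (head at position 2)
Step 3: δ(q0, □) = (qA, □, R)  ⊢  □□□[qA]□ (head at position 3)
The machine is in qA, so it halts and accepts.
Number of transitions executed: 3.

Final answer: 3 steps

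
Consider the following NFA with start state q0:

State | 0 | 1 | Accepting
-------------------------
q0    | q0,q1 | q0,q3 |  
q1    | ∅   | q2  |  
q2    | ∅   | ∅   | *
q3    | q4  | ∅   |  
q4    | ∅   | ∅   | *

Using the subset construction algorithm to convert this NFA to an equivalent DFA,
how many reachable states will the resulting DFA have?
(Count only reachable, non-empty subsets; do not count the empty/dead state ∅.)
Start subset: {q0}
{q0}: on 0 → {q0, q1}, on 1 → {q0, q3}
{q0, q1}: on 0 → {q0, q1}, on 1 → {q0, q2, q3}
{q0, q3}: on 0 → {q0, q1, q4}, on 1 → {q0, q3}
{q0, q2, q3}: on 0 → {q0, q1, q4}, on 1 → {q0, q3}
{q0, q1, q4}: on 0 → {q0, q1}, on 1 → {q0, q2, q3}
Reachable non-empty subsets: {q0}, {q0, q1}, {q0, q3}, {q0, q2, q3}, {q0, q1, q4} — 5 in total.

Final answer: 5 states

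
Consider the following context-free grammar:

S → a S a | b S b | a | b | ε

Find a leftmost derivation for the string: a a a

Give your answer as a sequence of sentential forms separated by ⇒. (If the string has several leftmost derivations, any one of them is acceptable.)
Start with S.
Step 1: the leftmost non-terminal is S; apply S → a S a:  a S a
Step 2: the leftmost non-terminal is S; apply S → a:  a a a

Final answer: S ⇒ a S a ⇒ a a a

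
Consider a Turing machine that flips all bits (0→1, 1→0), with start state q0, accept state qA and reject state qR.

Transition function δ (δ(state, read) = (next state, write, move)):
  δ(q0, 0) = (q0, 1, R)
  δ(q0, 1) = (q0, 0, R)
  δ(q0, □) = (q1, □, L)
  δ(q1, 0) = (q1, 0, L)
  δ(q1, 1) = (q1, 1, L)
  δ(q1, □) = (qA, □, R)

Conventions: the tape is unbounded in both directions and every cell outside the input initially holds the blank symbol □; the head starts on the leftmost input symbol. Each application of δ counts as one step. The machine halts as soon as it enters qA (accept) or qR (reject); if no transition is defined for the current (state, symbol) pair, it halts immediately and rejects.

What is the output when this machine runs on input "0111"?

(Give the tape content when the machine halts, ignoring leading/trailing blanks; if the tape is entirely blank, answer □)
Step 0: [q0]0111 (head at position 0)
Step 1: δ(q0, 0) = (q0, 1, R)  ⊢  1[q0]111 (head at position 1)
Step 2: δ(q0, 1) = (q0, 0, R)  ⊢  10[q0]11 (head at position 2)
Step 3: δ(q0, 1) = (q0, 0, R)  ⊢  100[q0]1 (head at position 3)
Step 4: δ(q0, 1) = (q0, 0, R)  ⊢  1000[q0]□ (head at position 4)
Step 5: δ(q0, □) = (q1, □, L)  ⊢  100[q1]0□ (head at position 3)
Step 6: δ(q1, 0) = (q1, 0, L)  ⊢  10[q1]00□ (head at position 2)
Step 7: δ(q1, 0) = (q1, 0, L)  ⊢  1[q1]000□ (head at position 1)
Step 8: δ(q1, 0) = (q1, 0, L)  ⊢  [q1]1000□ (head at position 0)
Step 9: δ(q1, 1) = (q1, 1, L)  ⊢  [q1]□1000□ (head at position -1)
Step 10: δ(q1, □) = (qA, □, R)  ⊢  □[qA]1000□ (head at position 0)
The machine is in qA, so it halts and accepts.
Tape content when halted (ignoring surrounding blanks): 1000

Final answer: Output: 1000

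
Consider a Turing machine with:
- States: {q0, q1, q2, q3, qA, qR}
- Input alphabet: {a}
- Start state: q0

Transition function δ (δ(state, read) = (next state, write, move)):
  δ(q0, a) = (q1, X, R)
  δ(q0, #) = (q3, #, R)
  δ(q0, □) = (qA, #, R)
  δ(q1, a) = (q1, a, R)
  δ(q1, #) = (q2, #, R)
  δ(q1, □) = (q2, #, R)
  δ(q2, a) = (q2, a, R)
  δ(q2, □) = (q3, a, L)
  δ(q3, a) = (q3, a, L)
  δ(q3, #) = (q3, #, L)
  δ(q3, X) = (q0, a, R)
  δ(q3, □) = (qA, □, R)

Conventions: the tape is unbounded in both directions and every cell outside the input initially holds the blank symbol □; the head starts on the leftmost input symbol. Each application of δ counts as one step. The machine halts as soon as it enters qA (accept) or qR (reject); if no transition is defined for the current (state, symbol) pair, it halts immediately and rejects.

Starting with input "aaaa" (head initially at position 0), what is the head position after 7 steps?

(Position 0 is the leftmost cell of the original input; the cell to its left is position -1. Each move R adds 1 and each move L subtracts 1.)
Step 0: [q0]aaaa (head at position 0)
Step 1: δ(q0, a) = (q1, X, R)  ⊢  X[q1]aaa (head at position 1)
Step 2: δ(q1, a) = (q1, a, R)  ⊢  Xa[q1]aa (head at position 2)
Step 3: δ(q1, a) = (q1, a, R)  ⊢  Xaa[q1]a (head at position 3)
Step 4: δ(q1, a) = (q1, a, R)  ⊢  Xaaa[q1]□ (head at position 4)
Step 5: δ(q1, □) = (q2, #, R)  ⊢  Xaaa#[q2]□ (head at position 5)
Step 6: δ(q2, □) = (q3, a, L)  ⊢  Xaaa[q3]#a (head at position 4)
Step 7: δ(q3, #) = (q3, #, L)  ⊢  Xaa[q3]a#a (head at position 3)
Head position after 7 steps: 3

Final answer: Position 3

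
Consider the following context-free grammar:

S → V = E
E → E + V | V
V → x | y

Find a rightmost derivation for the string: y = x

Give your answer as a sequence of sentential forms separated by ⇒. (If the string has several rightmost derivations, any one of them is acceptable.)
Start with S.
Step 1: the rightmost non-terminal is S; apply S → V = E:  V = E
Step 2: the rightmost non-terminal is E; apply E → V:  V = V
Step 3: the rightmost non-terminal is V; apply V → x:  V = x
Step 4: the rightmost non-terminal is V; apply V → y:  y = x

Final answer: S ⇒ V = E ⇒ V = V ⇒ V = x ⇒ y = x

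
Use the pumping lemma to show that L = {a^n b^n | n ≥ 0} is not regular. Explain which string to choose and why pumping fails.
Language: L = {a^n b^n | n ≥ 0} (equal numbers of a's followed by b's)
Step 1: Assume for contradiction that L is regular, with pumping length p.
Step 2: Choose s = a^p b^p. Then s ∈ L (it has p a's followed by p b's) and |s| ≥ p.
Step 3: Consider any decomposition s = xyz with |xy| ≤ p and |y| > 0. Since |xy| ≤ p and the first p symbols of s are all a's, y = a^k for some k with 1 ≤ k ≤ p.
Step 4: Pumping up (i = 2): xy²z = a^(p+k) b^p, which has more a's than b's, so xy²z ∉ L.
This contradicts the pumping lemma, so L is not regular.

Final answer: Choose s = a^p b^p. Since |xy| ≤ p, y = a^k with k ≥ 1. Then xy²z = a^(p+k) b^p ∉ L.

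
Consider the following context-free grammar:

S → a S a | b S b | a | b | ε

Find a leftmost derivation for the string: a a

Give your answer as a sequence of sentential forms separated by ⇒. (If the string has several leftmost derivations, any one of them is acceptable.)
Start with S.
Step 1: the leftmost non-terminal is S; apply S → a S a:  a S a
Step 2: the leftmost non-terminal is S; apply S → ε:  a a

Final answer: S ⇒ a S a ⇒ a a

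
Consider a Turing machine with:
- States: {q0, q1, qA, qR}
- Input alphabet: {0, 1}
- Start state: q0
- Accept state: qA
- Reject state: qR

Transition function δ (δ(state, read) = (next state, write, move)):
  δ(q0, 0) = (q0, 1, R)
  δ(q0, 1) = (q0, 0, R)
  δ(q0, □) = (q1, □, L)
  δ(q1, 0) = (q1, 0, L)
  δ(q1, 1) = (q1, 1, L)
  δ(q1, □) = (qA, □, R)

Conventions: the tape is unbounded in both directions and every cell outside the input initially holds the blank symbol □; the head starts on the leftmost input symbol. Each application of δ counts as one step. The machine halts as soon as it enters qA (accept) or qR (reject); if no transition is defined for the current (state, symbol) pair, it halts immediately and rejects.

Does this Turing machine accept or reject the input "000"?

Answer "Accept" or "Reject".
Step 0: [q0]000 (head at position 0)
Step 1: δ(q0, 0) = (q0, 1, R)  ⊢  1[q0]00 (head at position 1)
Step 2: δ(q0, 0) = (q0, 1, R)  ⊢  11[q0]0 (head at position 2)
Step 3: δ(q0, 0) = (q0, 1, R)  ⊢  111[q0]□ (head at position 3)
Step 4: δ(q0, □) = (q1, □, L)  ⊢  11[q1]1□ (head at position 2)
Step 5: δ(q1, 1) = (q1, 1, L)  ⊢  1[q1]11□ (head at position 1)
Step 6: δ(q1, 1) = (q1, 1, L)  ⊢  [q1]111□ (head at position 0)
Step 7: δ(q1, 1) = (q1, 1, L)  ⊢  [q1]□111□ (head at position -1)
Step 8: δ(q1, □) = (qA, □, R)  ⊢  □[qA]111□ (head at position 0)
The machine is in qA, so it halts and accepts.

Final answer: Accept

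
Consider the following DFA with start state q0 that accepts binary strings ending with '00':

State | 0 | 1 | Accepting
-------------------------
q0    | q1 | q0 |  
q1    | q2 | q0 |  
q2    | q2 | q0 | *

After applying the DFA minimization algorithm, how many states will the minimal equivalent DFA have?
All 3 states are reachable from q0, so none can be removed as unreachable.
Table-filling: first mark every (accepting, non-accepting) pair as distinguishable (accepting: {q2}; non-accepting: {q0, q1}).
Round 1: (q0, q1) on '0' go to q1 and q2, already distinguishable → mark.
Every pair of states is distinguishable, so the DFA is already minimal.
Equivalence classes: {q0}, {q1}, {q2} → 3 states.

Final answer: 3 states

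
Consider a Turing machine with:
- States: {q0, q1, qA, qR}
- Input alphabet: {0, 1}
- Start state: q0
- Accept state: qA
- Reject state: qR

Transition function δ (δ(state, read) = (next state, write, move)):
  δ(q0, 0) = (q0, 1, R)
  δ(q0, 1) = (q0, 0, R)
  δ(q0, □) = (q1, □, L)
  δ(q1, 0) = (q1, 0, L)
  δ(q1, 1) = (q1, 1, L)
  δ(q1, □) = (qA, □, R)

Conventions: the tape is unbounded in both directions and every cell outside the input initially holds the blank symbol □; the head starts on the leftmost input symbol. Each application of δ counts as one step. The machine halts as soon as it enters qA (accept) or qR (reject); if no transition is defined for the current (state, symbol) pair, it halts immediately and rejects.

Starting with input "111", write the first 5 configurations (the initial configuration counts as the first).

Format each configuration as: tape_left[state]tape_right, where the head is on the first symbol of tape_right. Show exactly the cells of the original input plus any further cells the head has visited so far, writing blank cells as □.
Step 0: [q0]111 (head at position 0)
Step 1: δ(q0, 1) = (q0, 0, R)  ⊢  0[q0]11 (head at position 1)
Step 2: δ(q0, 1) = (q0, 0, R)  ⊢  00[q0]1 (head at position 2)
Step 3: δ(q0, 1) = (q0, 0, R)  ⊢  000[q0]□ (head at position 3)
Step 4: δ(q0, □) = (q1, □, L)  ⊢  00[q1]0□ (head at position 2)

Final answer: [q0]111 ⊢ 0[q0]11 ⊢ 00[q0]1 ⊢ 000[q0]□ ⊢ 00[q1]0□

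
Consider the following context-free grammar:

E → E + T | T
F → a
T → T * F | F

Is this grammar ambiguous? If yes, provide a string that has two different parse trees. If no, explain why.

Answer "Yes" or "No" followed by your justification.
This is the standard stratified expression grammar: '+' is introduced only by the left-recursive rule E → E + T and '*' only by the left-recursive rule T → T * F, with F → a. For any string, the last '+' must be the one produced at the root E (everything after it is a T containing no '+'), and likewise within each T the last '*' is produced at its root. This fixes the parse tree uniquely (left-associative, '*' binding tighter than '+'), so every string has exactly one parse tree.

Final answer: No - the grammar is unambiguous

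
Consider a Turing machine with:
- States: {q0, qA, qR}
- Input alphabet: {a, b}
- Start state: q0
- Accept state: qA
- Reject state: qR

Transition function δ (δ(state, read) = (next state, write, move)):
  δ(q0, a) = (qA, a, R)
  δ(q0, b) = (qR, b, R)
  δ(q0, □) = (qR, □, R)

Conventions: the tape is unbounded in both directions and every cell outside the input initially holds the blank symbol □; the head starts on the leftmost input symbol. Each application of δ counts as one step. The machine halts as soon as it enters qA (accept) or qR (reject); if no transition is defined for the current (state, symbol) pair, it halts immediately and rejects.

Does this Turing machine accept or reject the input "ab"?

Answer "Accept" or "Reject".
Step 0: [q0]ab (head at position 0)
Step 1: δ(q0, a) = (qA, a, R)  ⊢  a[qA]b (head at position 1)
The machine is in qA, so it halts and accepts.

Final answer: Accept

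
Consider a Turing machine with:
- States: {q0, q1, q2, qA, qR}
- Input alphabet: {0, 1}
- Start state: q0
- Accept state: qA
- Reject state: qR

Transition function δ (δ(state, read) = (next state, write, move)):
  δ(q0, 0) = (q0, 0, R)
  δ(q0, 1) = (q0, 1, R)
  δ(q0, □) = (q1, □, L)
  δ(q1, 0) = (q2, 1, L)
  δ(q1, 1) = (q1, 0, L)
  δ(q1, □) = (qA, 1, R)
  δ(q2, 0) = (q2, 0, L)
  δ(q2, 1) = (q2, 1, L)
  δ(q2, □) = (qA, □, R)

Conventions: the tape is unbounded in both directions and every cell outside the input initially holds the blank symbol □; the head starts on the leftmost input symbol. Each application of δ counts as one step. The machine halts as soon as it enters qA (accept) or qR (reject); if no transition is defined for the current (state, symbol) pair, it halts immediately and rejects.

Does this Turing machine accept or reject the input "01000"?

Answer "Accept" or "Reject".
Step 0: [q0]01000 (head at position 0)
Step 1: δ(q0, 0) = (q0, 0, R)  ⊢  0[q0]1000 (head at position 1)
Step 2: δ(q0, 1) = (q0, 1, R)  ⊢  01[q0]000 (head at position 2)
Step 3: δ(q0, 0) = (q0, 0, R)  ⊢  010[q0]00 (head at position 3)
Step 4: δ(q0, 0) = (q0, 0, R)  ⊢  0100[q0]0 (head at position 4)
Step 5: δ(q0, 0) = (q0, 0, R)  ⊢  01000[q0]□ (head at position 5)
Step 6: δ(q0, □) = (q1, □, L)  ⊢  0100[q1]0□ (head at position 4)
Step 7: δ(q1, 0) = (q2, 1, L)  ⊢  010[q2]01□ (head at position 3)
Step 8: δ(q2, 0) = (q2, 0, L)  ⊢  01[q2]001□ (head at position 2)
Step 9: δ(q2, 0) = (q2, 0, L)  ⊢  0[q2]1001□ (head at position 1)
Step 10: δ(q2, 1) = (q2, 1, L)  ⊢  [q2]01001□ (head at position 0)
Step 11: δ(q2, 0) = (q2, 0, L)  ⊢  [q2]□01001□ (head at position -1)
Step 12: δ(q2, □) = (qA, □, R)  ⊢  □[qA]01001□ (head at position 0)
The machine is in qA, so it halts and accepts.

Final answer: Accept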